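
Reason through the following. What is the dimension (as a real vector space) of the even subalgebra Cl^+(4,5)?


Even subalgebra dimension = 2^(n-1)
n = 4 + 5 = 9
2^(9 - 1) = 2^8 = 256
Verification: sum of C(9,k) for even k = 1 + 36 + 126 + 84 + 9 = 256
Result = 256


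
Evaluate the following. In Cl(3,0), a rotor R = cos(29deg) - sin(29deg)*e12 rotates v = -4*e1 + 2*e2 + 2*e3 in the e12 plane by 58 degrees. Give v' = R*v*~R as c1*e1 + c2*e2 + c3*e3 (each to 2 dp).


Rotor R = cos(29deg) - sin(29deg)*e12
Rotation angle theta = 2 * 29 = 58 degrees in the e12 plane (e1 -> e2).
The component perpendicular to the plane (e3) is invariant: v'_3 = v3 = 2.00
cos(58deg) = 0.5299, sin(58deg) = 0.8480
v'_1 = v1*cos(theta) - v2*sin(theta) = -4*0.5299 - 2*0.8480 = -3.82
v'_2 = v1*sin(theta) + v2*cos(theta) = -4*0.8480 + 2*0.5299 = -2.33
v' = -3.82*e1 - 2.33*e2 + 2.00*e3


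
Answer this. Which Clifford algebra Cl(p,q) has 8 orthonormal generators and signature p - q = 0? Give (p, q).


We need p + q = 8 and p - q = 0.
Adding: 2p = 8 + 0 = 8, so p = 4.
Then q = 8 - 4 = 4.
(p, q) = (4, 4)


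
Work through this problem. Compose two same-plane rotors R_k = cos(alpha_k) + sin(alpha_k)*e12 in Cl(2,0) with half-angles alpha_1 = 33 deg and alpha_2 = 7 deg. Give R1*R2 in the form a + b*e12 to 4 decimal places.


Same-plane rotors commute and their half-angles add:
R1*R2 = cos(a1 + a2) + sin(a1 + a2)*e12.
a1 + a2 = 33 + 7 = 40 deg
cos(40 deg) = 0.7660
sin(40 deg) = 0.6428
R1*R2 = 0.7660 + 0.6428*e12


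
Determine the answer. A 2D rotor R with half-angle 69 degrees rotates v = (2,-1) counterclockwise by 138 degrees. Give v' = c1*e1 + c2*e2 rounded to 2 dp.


Rotor R = cos(69deg) - sin(69deg)*e12
Rotation angle theta = 2 * 69 = 138 degrees
v' = R*v*~R rotates v by theta.
cos(138deg) = -0.7431, sin(138deg) = 0.6691
v'_1 = 2*cos(138deg) - (-1)*sin(138deg)
= 2*(-0.7431) - (-1)*0.6691
= -0.82
v'_2 = 2*sin(138deg) + (-1)*cos(138deg)
= 2*0.6691 + (-1)*(-0.7431)
= 2.08
v' = -0.82*e1 + 2.08*e2


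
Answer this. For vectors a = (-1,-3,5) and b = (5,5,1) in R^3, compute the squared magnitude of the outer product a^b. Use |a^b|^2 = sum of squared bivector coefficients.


a wedge b = (a1*b2 - a2*b1)*e12 + (a1*b3 - a3*b1)*e13 + (a2*b3 - a3*b2)*e23
e12 coeff: (-1)*5 - (-3)*5 = -5 - (-15) = 10
e13 coeff: (-1)*1 - 5*5 = -1 - 25 = -26
e23 coeff: (-3)*1 - 5*5 = -3 - 25 = -28
|a wedge b|^2 = 10^2 + (-26)^2 + (-28)^2
= 100 + 676 + 784
= 1560


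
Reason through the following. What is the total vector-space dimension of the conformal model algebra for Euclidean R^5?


The conformal model of R^5 uses Cl(6,1): the 5 Euclidean generators plus two extra orthogonal generators e+ (e+^2 = +1) and e- (e-^2 = -1), from which the null vectors e0, einf are built.
Number of generators m = 5 + 2 = 7.
dim Cl(p,q) = 2^m = 2^7 = 128


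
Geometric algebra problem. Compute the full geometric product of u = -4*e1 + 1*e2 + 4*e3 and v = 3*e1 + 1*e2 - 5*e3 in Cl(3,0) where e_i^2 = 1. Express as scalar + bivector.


In Cl(3,0): e_i^2 = 1, e_ie_j = -e_je_i for i != j.
Scalar part = u . v = (-4)*3 + 1*1 + 4*(-5)
= -12 + 1 + (-20) = -31
e12 coeff = (-4)*1 - 1*3 = -4 - 3 = -7
e13 coeff = (-4)*(-5) - 4*3 = 20 - 12 = 8
e23 coeff = 1*(-5) - 4*1 = -5 - 4 = -9
uv = -31 - 7*e12 + 8*e13 - 9*e23


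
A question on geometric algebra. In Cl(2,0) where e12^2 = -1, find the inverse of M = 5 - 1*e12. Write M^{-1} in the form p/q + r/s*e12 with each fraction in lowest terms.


M = 5 - 1*e12, where e12^2 = -1.
Since M commutes with its reverse ~M = a - b*e12, M * ~M = a^2 - b^2*e12^2 = a^2 + b^2.
So M^{-1} = ~M / (a^2 + b^2) = (a - b*e12)/(a^2 + b^2).
a^2 + b^2 = 25 + 1 = 26
Scalar part = 5/26 = 5/26
Bivector coeff = 1/26 = 1/26
M^{-1} = 5/26 + 1/26*e12


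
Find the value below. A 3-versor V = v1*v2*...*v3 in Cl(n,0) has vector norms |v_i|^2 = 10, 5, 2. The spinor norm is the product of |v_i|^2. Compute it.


Spinor norm N(V) = |v1|^2 * |v2|^2 * ... * |v3|^2
= 10 * 5 * 2
Running product: 10, 50, 100
N(V) = 100


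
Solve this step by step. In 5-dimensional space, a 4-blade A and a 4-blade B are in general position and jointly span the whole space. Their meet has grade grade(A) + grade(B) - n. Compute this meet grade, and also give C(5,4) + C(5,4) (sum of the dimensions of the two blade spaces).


Meet grade = grade(A) + grade(B) - n
= 4 + 4 - 5 = 3
C(5,4) = 5
C(5,4) = 5
dim_A + dim_B = 5 + 5 = 10


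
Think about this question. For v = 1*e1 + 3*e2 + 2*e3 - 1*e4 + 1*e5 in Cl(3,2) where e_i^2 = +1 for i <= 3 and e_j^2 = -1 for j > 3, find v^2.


v^2 = sum of c_i^2 * e_i^2
Positive signature terms (e_i^2 = +1): 1^2 + 3^2 + 2^2 = 14
Negative signature terms (e_j^2 = -1): (-1)^2 + 1^2 = 2
v^2 = 14 - 2 = 12


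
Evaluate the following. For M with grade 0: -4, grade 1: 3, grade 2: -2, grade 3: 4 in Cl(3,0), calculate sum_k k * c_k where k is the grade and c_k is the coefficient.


Grade-weighted sum = sum of grade_k * coefficient_k
0*(-4) = 0
1*3 = 3
2*(-2) = -4
3*4 = 12
Total = 0 + 3 + (-4) + 12 = 11


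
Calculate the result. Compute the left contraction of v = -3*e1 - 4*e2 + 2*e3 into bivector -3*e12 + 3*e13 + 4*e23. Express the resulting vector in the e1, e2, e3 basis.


Left contraction v _| B = <vB>_1 (grade-1 part of the geometric product vB).
Using e1_|e12 = e2, e2_|e12 = -e1, e1_|e13 = e3, e3_|e13 = -e1, e2_|e23 = e3, e3_|e23 = -e2:
e1 coeff: -v2*b12 - v3*b13 = -(-4)*(-3) - (2)*(3) = -18
e2 coeff: v1*b12 - v3*b23 = (-3)*(-3) - (2)*(4) = 1
e3 coeff: v1*b13 + v2*b23 = (-3)*(3) + (-4)*(4) = -25
v _| B = -18*e1 + 1*e2 - 25*e3


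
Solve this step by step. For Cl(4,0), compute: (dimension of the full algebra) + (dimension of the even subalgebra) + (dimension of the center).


n = 4 + 0 = 4
Total dim = 2^4 = 16
Even subalgebra dim = 2^3 = 8
n is even, so center dim = 1
Sum = 16 + 8 + 1 = 25


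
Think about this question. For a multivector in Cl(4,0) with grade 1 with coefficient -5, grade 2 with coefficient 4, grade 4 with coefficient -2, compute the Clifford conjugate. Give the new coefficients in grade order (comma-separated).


Clifford conjugate sign for grade k: (-1)^(k(k+1)/2)
Grade 1: (-1)^(1*2/2) = (-1)^1 = -1, coeff -5 -> 5
Grade 2: (-1)^(2*3/2) = (-1)^3 = -1, coeff 4 -> -4
Grade 4: (-1)^(4*5/2) = (-1)^10 = 1, coeff -2 -> -2
Conjugated coefficients: 5, -4, -2


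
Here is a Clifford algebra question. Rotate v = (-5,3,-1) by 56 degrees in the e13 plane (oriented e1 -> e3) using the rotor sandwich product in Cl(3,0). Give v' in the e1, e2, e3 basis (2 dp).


Rotor R = cos(28deg) - sin(28deg)*e13
Rotation angle theta = 2 * 28 = 56 degrees in the e13 plane (e1 -> e3).
The component perpendicular to the plane (e2) is invariant: v'_2 = v2 = 3.00
cos(56deg) = 0.5592, sin(56deg) = 0.8290
v'_1 = v1*cos(theta) - v3*sin(theta) = -5*0.5592 - (-1)*0.8290 = -1.97
v'_3 = v1*sin(theta) + v3*cos(theta) = -5*0.8290 + (-1)*0.5592 = -4.70
v' = -1.97*e1 + 3.00*e2 - 4.70*e3


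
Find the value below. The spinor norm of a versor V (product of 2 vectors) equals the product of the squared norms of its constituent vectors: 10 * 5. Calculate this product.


Spinor norm N(V) = |v1|^2 * |v2|^2 * ... * |v2|^2
= 10 * 5
Running product: 10, 50
N(V) = 50


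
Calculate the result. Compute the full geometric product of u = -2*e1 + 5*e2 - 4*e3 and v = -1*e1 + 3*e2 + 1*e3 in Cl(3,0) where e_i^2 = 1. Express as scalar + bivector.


In Cl(3,0): e_i^2 = 1, e_ie_j = -e_je_i for i != j.
Scalar part = u . v = (-2)*(-1) + 5*3 + (-4)*1
= 2 + 15 + (-4) = 13
e12 coeff = (-2)*3 - 5*(-1) = -6 - (-5) = -1
e13 coeff = (-2)*1 - (-4)*(-1) = -2 - 4 = -6
e23 coeff = 5*1 - (-4)*3 = 5 - (-12) = 17
uv = 13 - 1*e12 - 6*e13 + 17*e23


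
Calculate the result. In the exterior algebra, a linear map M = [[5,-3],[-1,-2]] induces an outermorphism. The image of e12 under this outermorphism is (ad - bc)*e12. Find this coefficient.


The outermorphism of a linear map f sends e1^e2 to f(e1)^f(e2).
f(e1) = 5*e1 - 1*e2
f(e2) = -3*e1 - 2*e2
f(e1) ^ f(e2) = (5*e1 - 1*e2) ^ (-3*e1 - 2*e2)
= 5*(-2)*e12 + (-1)*(-3)*e21
= (-10 - 3)*e12
= -13*e12
Coefficient = -13


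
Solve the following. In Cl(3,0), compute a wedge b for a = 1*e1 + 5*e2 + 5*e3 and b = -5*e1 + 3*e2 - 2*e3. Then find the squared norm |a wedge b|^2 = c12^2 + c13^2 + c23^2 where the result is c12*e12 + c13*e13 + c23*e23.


a wedge b = (a1*b2 - a2*b1)*e12 + (a1*b3 - a3*b1)*e13 + (a2*b3 - a3*b2)*e23
e12 coeff: 1*3 - 5*(-5) = 3 - (-25) = 28
e13 coeff: 1*(-2) - 5*(-5) = -2 - (-25) = 23
e23 coeff: 5*(-2) - 5*3 = -10 - 15 = -25
|a wedge b|^2 = 28^2 + 23^2 + (-25)^2
= 784 + 529 + 625
= 1938


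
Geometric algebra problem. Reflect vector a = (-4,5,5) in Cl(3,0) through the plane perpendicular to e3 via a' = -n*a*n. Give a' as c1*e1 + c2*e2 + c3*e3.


Reflection formula: a' = -n*a*n, with n = e3 (unit vector, n^2 = 1).
For reflection through hyperplane perp to e3:
The component along e3 flips sign, others stay.
a = (-4, 5, 5)
a' = (-4, 5, -5)
a' = -4*e1 + 5*e2 - 5*e3


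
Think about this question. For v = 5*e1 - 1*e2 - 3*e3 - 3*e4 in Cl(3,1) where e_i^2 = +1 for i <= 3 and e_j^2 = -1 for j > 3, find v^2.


v^2 = sum of c_i^2 * e_i^2
Positive signature terms (e_i^2 = +1): 5^2 + (-1)^2 + (-3)^2 = 35
Negative signature terms (e_j^2 = -1): (-3)^2 = 9
v^2 = 35 - 9 = 26


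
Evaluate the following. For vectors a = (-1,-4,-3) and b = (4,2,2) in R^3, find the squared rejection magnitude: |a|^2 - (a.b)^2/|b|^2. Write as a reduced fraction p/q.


|a|^2 = (-1)^2 + (-4)^2 + (-3)^2 = 26
|b|^2 = 4^2 + 2^2 + 2^2 = 24
a . b = (-1)*4 + (-4)*2 + (-3)*2 = -18
(a.b)^2 = (-18)^2 = 324
|rej|^2 = 26 - 324/24
= (624 - 324)/24
= 300/24
In lowest terms: 25/2


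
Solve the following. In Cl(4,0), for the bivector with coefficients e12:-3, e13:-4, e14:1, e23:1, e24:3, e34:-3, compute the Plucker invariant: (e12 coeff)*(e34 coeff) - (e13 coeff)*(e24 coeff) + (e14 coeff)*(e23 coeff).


Plucker relation: af - be + cd
a*f = (-3)*(-3) = 9
b*e = (-4)*3 = -12
c*d = 1*1 = 1
af - be + cd = 9 - (-12) + 1
= 22


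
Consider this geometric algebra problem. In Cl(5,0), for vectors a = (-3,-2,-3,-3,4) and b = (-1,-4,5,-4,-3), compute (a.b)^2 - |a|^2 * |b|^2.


a . b = (-3)*(-1) + (-2)*(-4) + (-3)*5 + (-3)*(-4) + 4*(-3)
= 3 + 8 + (-15) + 12 + (-12) = -4
|a|^2 = (-3)^2 + (-2)^2 + (-3)^2 + (-3)^2 + 4^2 = 47
|b|^2 = (-1)^2 + (-4)^2 + 5^2 + (-4)^2 + (-3)^2 = 67
(a.b)^2 = (-4)^2 = 16
|a|^2 * |b|^2 = 47 * 67 = 3149
Result = 16 - 3149 = -3133


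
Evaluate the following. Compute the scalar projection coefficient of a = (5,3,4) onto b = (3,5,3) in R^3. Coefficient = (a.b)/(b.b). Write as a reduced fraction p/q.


Projection coefficient = (a . b) / (b . b)
a . b = 5*3 + 3*5 + 4*3
= 15 + 15 + 12 = 42
b . b = 3^2 + 5^2 + 3^2
= 9 + 25 + 9 = 43
Coefficient = 42/43
In lowest terms: 42/43


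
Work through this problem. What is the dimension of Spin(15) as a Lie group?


Spin(n) double-covers SO(n); both have Lie algebra so(n) of dimension n(n-1)/2.
n = 15
n(n-1) = 15 * 14 = 210
dim Spin(15) = 210/2 = 105


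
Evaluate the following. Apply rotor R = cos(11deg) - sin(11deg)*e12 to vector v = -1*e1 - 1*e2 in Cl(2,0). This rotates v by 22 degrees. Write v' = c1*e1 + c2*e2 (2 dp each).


Rotor R = cos(11deg) - sin(11deg)*e12
Rotation angle theta = 2 * 11 = 22 degrees
v' = R*v*~R rotates v by theta.
cos(22deg) = 0.9272, sin(22deg) = 0.3746
v'_1 = -1*cos(22deg) - (-1)*sin(22deg)
= -1*0.9272 - (-1)*0.3746
= -0.55
v'_2 = -1*sin(22deg) + (-1)*cos(22deg)
= -1*0.3746 + (-1)*0.9272
= -1.30
v' = -0.55*e1 - 1.30*e2


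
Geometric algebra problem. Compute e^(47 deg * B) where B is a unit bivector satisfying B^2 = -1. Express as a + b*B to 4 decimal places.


For a unit bivector B with B^2 = -1, the exponential series gives
e^(theta*B) = cos(theta) + sin(theta)*B (the GA analogue of Euler's formula).
theta = 47 degrees = 0.820305 rad
cos(47 deg) = 0.6820
sin(47 deg) = 0.7314
exp(theta*B) = 0.6820 + 0.7314*B


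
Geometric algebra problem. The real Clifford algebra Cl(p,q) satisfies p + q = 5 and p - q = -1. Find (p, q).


We need p + q = 5 and p - q = -1.
Adding: 2p = 5 + (-1) = 4, so p = 2.
Then q = 5 - 2 = 3.
(p, q) = (2, 3)


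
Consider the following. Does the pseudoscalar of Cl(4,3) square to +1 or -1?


The pseudoscalar I = e1...e_n (product of all n generators) of Cl(p,q) satisfies I^2 = (-1)^(q + n(n-1)/2).
p = 4, q = 3, n = p + q = 7
n(n-1)/2 = 7 * 6 / 2 = 21
Exponent = q + n(n-1)/2 = 3 + 21 = 24
I^2 = (-1)^24 = +1


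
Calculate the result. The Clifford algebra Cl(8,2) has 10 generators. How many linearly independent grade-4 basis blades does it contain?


Number of grade-k basis blades in Cl(p,q) with n = p + q is C(n, k).
n = 8 + 2 = 10
C(10, 4) = 10! / (4! * 6!)
= 3628800 / (24 * 720)
= 210


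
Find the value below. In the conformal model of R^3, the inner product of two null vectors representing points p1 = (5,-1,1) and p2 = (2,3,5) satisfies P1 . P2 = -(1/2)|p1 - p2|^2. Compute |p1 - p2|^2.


p1 - p2 = (3, -4, -4)
|p1 - p2|^2 = 3^2 + (-4)^2 + (-4)^2
= 9 + 16 + 16
= 41


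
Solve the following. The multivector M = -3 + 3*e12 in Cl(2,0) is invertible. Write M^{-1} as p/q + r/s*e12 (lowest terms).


M = -3 + 3*e12, where e12^2 = -1.
Since M commutes with its reverse ~M = a - b*e12, M * ~M = a^2 - b^2*e12^2 = a^2 + b^2.
So M^{-1} = ~M / (a^2 + b^2) = (a - b*e12)/(a^2 + b^2).
a^2 + b^2 = 9 + 9 = 18
Scalar part = -3/18 = -1/6
Bivector coeff = -3/18 = -1/6
M^{-1} = -1/6 - 1/6*e12


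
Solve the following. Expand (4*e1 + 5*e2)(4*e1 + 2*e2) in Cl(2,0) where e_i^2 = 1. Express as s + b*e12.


Expand: (4*e1 + 5*e2)(4*e1 + 2*e2)
= 4*4*e1e1 + 4*2*e1e2 + 5*4*e2e1 + 5*2*e2e2
Using e1^2 = e2^2 = 1, e2e1 = -e1e2:
Scalar part s = 4*4 + 5*2 = 16 + 10 = 26
Bivector part b = 4*2 - 5*4 = 8 - 20 = -12
uv = 26 - 12*e12


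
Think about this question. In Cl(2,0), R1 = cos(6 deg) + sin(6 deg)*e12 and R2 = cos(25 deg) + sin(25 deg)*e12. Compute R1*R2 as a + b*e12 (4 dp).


Same-plane rotors commute and their half-angles add:
R1*R2 = cos(a1 + a2) + sin(a1 + a2)*e12.
a1 + a2 = 6 + 25 = 31 deg
cos(31 deg) = 0.8572
sin(31 deg) = 0.5150
R1*R2 = 0.8572 + 0.5150*e12


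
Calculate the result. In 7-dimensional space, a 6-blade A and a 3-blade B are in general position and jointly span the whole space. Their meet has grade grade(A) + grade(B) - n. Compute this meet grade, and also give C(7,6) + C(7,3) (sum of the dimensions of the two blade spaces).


Meet grade = grade(A) + grade(B) - n
= 6 + 3 - 7 = 2
C(7,6) = 7
C(7,3) = 35
dim_A + dim_B = 7 + 35 = 42


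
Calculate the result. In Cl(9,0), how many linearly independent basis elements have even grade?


Even subalgebra dimension = 2^(n-1)
n = 9 + 0 = 9
2^(9 - 1) = 2^8 = 256
Verification: sum of C(9,k) for even k = 1 + 36 + 126 + 84 + 9 = 256
Result = 256


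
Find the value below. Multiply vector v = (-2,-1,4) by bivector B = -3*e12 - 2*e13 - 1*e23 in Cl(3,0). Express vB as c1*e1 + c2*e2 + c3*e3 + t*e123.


vB has grade-1 (vector) and grade-3 (trivector) parts: vB = (v _| B) + (v ^ B).
Vector part <vB>_1:
  e1: -v2*b12 - v3*b13 = -(-1)*(-3) - (4)*(-2) = 5
  e2: v1*b12 - v3*b23 = (-2)*(-3) - (4)*(-1) = 10
  e3: v1*b13 + v2*b23 = (-2)*(-2) + (-1)*(-1) = 5
Trivector part <vB>_3:
  e123: v1*b23 - v2*b13 + v3*b12 = (-2)*(-1) - (-1)*(-2) + (4)*(-3) = -12
vB = 5*e1 + 10*e2 + 5*e3 - 12*e123


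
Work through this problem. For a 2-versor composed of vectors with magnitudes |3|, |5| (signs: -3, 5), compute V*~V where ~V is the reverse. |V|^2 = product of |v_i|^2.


Each vector v_i has |v_i|^2 = s_i^2
Squared scales: (-3)^2 = 9, 5^2 = 25
|V|^2 = 9 * 25
= 225


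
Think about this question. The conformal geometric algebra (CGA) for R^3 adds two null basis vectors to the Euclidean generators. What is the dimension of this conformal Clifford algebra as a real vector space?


The conformal model of R^3 uses Cl(4,1): the 3 Euclidean generators plus two extra orthogonal generators e+ (e+^2 = +1) and e- (e-^2 = -1), from which the null vectors e0, einf are built.
Number of generators m = 3 + 2 = 5.
dim Cl(p,q) = 2^m = 2^5 = 32


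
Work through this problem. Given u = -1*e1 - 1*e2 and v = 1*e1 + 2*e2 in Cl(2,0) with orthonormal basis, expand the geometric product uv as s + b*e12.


Expand: (-1*e1 - 1*e2)(1*e1 + 2*e2)
= (-1)*1*e1e1 + (-1)*2*e1e2 + (-1)*1*e2e1 + (-1)*2*e2e2
Using e1^2 = e2^2 = 1, e2e1 = -e1e2:
Scalar part s = (-1)*1 + (-1)*2 = -1 + (-2) = -3
Bivector part b = (-1)*2 - (-1)*1 = -2 - (-1) = -1
uv = -3 - 1*e12


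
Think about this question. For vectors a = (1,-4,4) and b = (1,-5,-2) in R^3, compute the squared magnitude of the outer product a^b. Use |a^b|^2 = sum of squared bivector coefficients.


a wedge b = (a1*b2 - a2*b1)*e12 + (a1*b3 - a3*b1)*e13 + (a2*b3 - a3*b2)*e23
e12 coeff: 1*(-5) - (-4)*1 = -5 - (-4) = -1
e13 coeff: 1*(-2) - 4*1 = -2 - 4 = -6
e23 coeff: (-4)*(-2) - 4*(-5) = 8 - (-20) = 28
|a wedge b|^2 = (-1)^2 + (-6)^2 + 28^2
= 1 + 36 + 784
= 821


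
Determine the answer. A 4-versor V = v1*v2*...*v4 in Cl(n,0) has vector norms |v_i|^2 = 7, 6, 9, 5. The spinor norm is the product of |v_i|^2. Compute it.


Spinor norm N(V) = |v1|^2 * |v2|^2 * ... * |v4|^2
= 7 * 6 * 9 * 5
Running product: 7, 42, 378, 1890
N(V) = 1890


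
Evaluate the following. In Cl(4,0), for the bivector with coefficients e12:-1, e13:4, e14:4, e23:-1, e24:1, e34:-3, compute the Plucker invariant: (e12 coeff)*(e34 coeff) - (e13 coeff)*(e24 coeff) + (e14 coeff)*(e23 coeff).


Plucker relation: af - be + cd
a*f = (-1)*(-3) = 3
b*e = 4*1 = 4
c*d = 4*(-1) = -4
af - be + cd = 3 - 4 + (-4)
= -5


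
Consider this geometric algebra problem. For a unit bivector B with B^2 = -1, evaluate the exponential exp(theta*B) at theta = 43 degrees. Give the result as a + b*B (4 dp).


For a unit bivector B with B^2 = -1, the exponential series gives
e^(theta*B) = cos(theta) + sin(theta)*B (the GA analogue of Euler's formula).
theta = 43 degrees = 0.750492 rad
cos(43 deg) = 0.7314
sin(43 deg) = 0.6820
exp(theta*B) = 0.7314 + 0.6820*B


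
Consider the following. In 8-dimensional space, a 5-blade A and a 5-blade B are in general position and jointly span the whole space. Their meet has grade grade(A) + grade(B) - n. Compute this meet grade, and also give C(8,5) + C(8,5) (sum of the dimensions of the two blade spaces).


Meet grade = grade(A) + grade(B) - n
= 5 + 5 - 8 = 2
C(8,5) = 56
C(8,5) = 56
dim_A + dim_B = 56 + 56 = 112


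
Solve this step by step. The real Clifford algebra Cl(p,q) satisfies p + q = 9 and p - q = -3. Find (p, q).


We need p + q = 9 and p - q = -3.
Adding: 2p = 9 + (-3) = 6, so p = 3.
Then q = 9 - 3 = 6.
(p, q) = (3, 6)


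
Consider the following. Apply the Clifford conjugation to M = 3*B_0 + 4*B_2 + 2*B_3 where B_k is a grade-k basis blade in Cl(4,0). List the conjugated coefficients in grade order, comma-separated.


Clifford conjugate sign for grade k: (-1)^(k(k+1)/2)
Grade 0: (-1)^(0*1/2) = (-1)^0 = 1, coeff 3 -> 3
Grade 2: (-1)^(2*3/2) = (-1)^3 = -1, coeff 4 -> -4
Grade 3: (-1)^(3*4/2) = (-1)^6 = 1, coeff 2 -> 2
Conjugated coefficients: 3, -4, 2


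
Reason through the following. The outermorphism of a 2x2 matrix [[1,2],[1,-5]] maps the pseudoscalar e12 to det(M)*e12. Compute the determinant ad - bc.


The outermorphism of a linear map f sends e1^e2 to f(e1)^f(e2).
f(e1) = 1*e1 + 1*e2
f(e2) = 2*e1 - 5*e2
f(e1) ^ f(e2) = (1*e1 + 1*e2) ^ (2*e1 - 5*e2)
= 1*(-5)*e12 + 1*2*e21
= (-5 - 2)*e12
= -7*e12
Coefficient = -7


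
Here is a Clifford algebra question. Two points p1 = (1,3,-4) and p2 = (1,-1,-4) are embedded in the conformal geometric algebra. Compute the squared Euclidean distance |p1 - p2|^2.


p1 - p2 = (0, 4, 0)
|p1 - p2|^2 = 0^2 + 4^2 + 0^2
= 0 + 16 + 0
= 16


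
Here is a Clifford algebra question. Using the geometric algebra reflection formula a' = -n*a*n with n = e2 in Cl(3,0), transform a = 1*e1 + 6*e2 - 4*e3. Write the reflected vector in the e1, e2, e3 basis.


Reflection formula: a' = -n*a*n, with n = e2 (unit vector, n^2 = 1).
For reflection through hyperplane perp to e2:
The component along e2 flips sign, others stay.
a = (1, 6, -4)
a' = (1, -6, -4)
a' = 1*e1 - 6*e2 - 4*e3


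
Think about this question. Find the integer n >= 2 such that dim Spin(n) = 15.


dim Spin(n) = dim so(n) = n(n-1)/2.
Solve n(n-1)/2 = 15, i.e. n^2 - n - 30 = 0.
Discriminant = 1 + 8*15 = 121
n = (1 + sqrt(121))/2 = (1 + 11)/2 = 6


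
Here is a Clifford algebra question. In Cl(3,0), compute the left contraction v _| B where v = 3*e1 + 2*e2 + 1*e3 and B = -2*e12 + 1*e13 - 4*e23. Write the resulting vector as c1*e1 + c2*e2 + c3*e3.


Left contraction v _| B = <vB>_1 (grade-1 part of the geometric product vB).
Using e1_|e12 = e2, e2_|e12 = -e1, e1_|e13 = e3, e3_|e13 = -e1, e2_|e23 = e3, e3_|e23 = -e2:
e1 coeff: -v2*b12 - v3*b13 = -(2)*(-2) - (1)*(1) = 3
e2 coeff: v1*b12 - v3*b23 = (3)*(-2) - (1)*(-4) = -2
e3 coeff: v1*b13 + v2*b23 = (3)*(1) + (2)*(-4) = -5
v _| B = 3*e1 - 2*e2 - 5*e3


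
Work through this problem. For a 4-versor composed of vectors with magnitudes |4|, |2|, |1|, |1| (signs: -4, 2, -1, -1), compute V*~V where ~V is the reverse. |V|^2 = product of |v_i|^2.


Each vector v_i has |v_i|^2 = s_i^2
Squared scales: (-4)^2 = 16, 2^2 = 4, (-1)^2 = 1, (-1)^2 = 1
|V|^2 = 16 * 4 * 1 * 1
= 64


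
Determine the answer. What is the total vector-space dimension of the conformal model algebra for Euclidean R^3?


The conformal model of R^3 uses Cl(4,1): the 3 Euclidean generators plus two extra orthogonal generators e+ (e+^2 = +1) and e- (e-^2 = -1), from which the null vectors e0, einf are built.
Number of generators m = 3 + 2 = 5.
dim Cl(p,q) = 2^m = 2^5 = 32


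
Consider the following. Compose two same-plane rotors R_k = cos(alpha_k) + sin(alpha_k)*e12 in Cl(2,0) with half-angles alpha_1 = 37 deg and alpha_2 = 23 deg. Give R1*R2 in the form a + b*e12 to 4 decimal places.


Same-plane rotors commute and their half-angles add:
R1*R2 = cos(a1 + a2) + sin(a1 + a2)*e12.
a1 + a2 = 37 + 23 = 60 deg
cos(60 deg) = 0.5000
sin(60 deg) = 0.8660
R1*R2 = 0.5000 + 0.8660*e12


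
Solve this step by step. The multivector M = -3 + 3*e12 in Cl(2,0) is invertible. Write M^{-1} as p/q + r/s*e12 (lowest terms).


M = -3 + 3*e12, where e12^2 = -1.
Since M commutes with its reverse ~M = a - b*e12, M * ~M = a^2 - b^2*e12^2 = a^2 + b^2.
So M^{-1} = ~M / (a^2 + b^2) = (a - b*e12)/(a^2 + b^2).
a^2 + b^2 = 9 + 9 = 18
Scalar part = -3/18 = -1/6
Bivector coeff = -3/18 = -1/6
M^{-1} = -1/6 - 1/6*e12


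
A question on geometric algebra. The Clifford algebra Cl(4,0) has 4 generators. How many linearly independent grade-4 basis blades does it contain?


Number of grade-k basis blades in Cl(p,q) with n = p + q is C(n, k).
n = 4 + 0 = 4
C(4, 4) = 4! / (4! * 0!)
= 24 / (24 * 1)
= 1


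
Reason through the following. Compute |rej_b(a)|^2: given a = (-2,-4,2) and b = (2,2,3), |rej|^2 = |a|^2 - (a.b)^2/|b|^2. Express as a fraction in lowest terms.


|a|^2 = (-2)^2 + (-4)^2 + 2^2 = 24
|b|^2 = 2^2 + 2^2 + 3^2 = 17
a . b = (-2)*2 + (-4)*2 + 2*3 = -6
(a.b)^2 = (-6)^2 = 36
|rej|^2 = 24 - 36/17
= (408 - 36)/17
= 372/17
In lowest terms: 372/17


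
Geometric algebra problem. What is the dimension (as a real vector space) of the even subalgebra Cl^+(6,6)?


Even subalgebra dimension = 2^(n-1)
n = 6 + 6 = 12
2^(12 - 1) = 2^11 = 2048
Verification: sum of C(12,k) for even k = 1 + 66 + 495 + 924 + 495 + 66 + 1 = 2048
Result = 2048


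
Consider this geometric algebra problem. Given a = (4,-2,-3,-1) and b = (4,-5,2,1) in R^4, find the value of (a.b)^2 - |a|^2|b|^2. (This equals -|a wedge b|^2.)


a . b = 4*4 + (-2)*(-5) + (-3)*2 + (-1)*1
= 16 + 10 + (-6) + (-1) = 19
|a|^2 = 4^2 + (-2)^2 + (-3)^2 + (-1)^2 = 30
|b|^2 = 4^2 + (-5)^2 + 2^2 + 1^2 = 46
(a.b)^2 = 19^2 = 361
|a|^2 * |b|^2 = 30 * 46 = 1380
Result = 361 - 1380 = -1019


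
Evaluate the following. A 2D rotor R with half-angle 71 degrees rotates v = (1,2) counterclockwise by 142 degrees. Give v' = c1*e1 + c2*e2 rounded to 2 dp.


Rotor R = cos(71deg) - sin(71deg)*e12
Rotation angle theta = 2 * 71 = 142 degrees
v' = R*v*~R rotates v by theta.
cos(142deg) = -0.7880, sin(142deg) = 0.6157
v'_1 = 1*cos(142deg) - 2*sin(142deg)
= 1*(-0.7880) - 2*0.6157
= -2.02
v'_2 = 1*sin(142deg) + 2*cos(142deg)
= 1*0.6157 + 2*(-0.7880)
= -0.96
v' = -2.02*e1 - 0.96*e2


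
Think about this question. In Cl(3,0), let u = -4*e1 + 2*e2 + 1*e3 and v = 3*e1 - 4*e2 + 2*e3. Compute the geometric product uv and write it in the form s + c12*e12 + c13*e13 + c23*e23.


In Cl(3,0): e_i^2 = 1, e_ie_j = -e_je_i for i != j.
Scalar part = u . v = (-4)*3 + 2*(-4) + 1*2
= -12 + (-8) + 2 = -18
e12 coeff = (-4)*(-4) - 2*3 = 16 - 6 = 10
e13 coeff = (-4)*2 - 1*3 = -8 - 3 = -11
e23 coeff = 2*2 - 1*(-4) = 4 - (-4) = 8
uv = -18 + 10*e12 - 11*e13 + 8*e23


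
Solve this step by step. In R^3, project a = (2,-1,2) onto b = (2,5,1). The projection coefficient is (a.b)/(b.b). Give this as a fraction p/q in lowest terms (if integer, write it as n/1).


Projection coefficient = (a . b) / (b . b)
a . b = 2*2 + (-1)*5 + 2*1
= 4 + (-5) + 2 = 1
b . b = 2^2 + 5^2 + 1^2
= 4 + 25 + 1 = 30
Coefficient = 1/30
In lowest terms: 1/30


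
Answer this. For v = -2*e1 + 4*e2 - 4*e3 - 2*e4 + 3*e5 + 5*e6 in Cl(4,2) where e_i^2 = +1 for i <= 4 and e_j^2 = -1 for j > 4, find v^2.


v^2 = sum of c_i^2 * e_i^2
Positive signature terms (e_i^2 = +1): (-2)^2 + 4^2 + (-4)^2 + (-2)^2 = 40
Negative signature terms (e_j^2 = -1): 3^2 + 5^2 = 34
v^2 = 40 - 34 = 6


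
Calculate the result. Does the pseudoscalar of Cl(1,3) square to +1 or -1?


The pseudoscalar I = e1...e_n (product of all n generators) of Cl(p,q) satisfies I^2 = (-1)^(q + n(n-1)/2).
p = 1, q = 3, n = p + q = 4
n(n-1)/2 = 4 * 3 / 2 = 6
Exponent = q + n(n-1)/2 = 3 + 6 = 9
I^2 = (-1)^9 = -1


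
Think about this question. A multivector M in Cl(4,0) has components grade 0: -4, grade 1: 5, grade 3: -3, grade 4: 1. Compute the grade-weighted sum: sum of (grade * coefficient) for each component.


Grade-weighted sum = sum of grade_k * coefficient_k
0*(-4) = 0
1*5 = 5
3*(-3) = -9
4*1 = 4
Total = 0 + 5 + (-9) + 4 = 0


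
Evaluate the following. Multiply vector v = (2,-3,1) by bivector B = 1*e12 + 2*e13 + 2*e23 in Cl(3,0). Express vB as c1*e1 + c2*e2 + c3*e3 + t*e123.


vB has grade-1 (vector) and grade-3 (trivector) parts: vB = (v _| B) + (v ^ B).
Vector part <vB>_1:
  e1: -v2*b12 - v3*b13 = -(-3)*(1) - (1)*(2) = 1
  e2: v1*b12 - v3*b23 = (2)*(1) - (1)*(2) = 0
  e3: v1*b13 + v2*b23 = (2)*(2) + (-3)*(2) = -2
Trivector part <vB>_3:
  e123: v1*b23 - v2*b13 + v3*b12 = (2)*(2) - (-3)*(2) + (1)*(1) = 11
vB = 1*e1 + 0*e2 - 2*e3 + 11*e123


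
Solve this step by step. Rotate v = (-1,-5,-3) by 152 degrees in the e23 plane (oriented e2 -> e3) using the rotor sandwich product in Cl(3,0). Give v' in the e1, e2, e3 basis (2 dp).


Rotor R = cos(76deg) - sin(76deg)*e23
Rotation angle theta = 2 * 76 = 152 degrees in the e23 plane (e2 -> e3).
The component perpendicular to the plane (e1) is invariant: v'_1 = v1 = -1.00
cos(152deg) = -0.8829, sin(152deg) = 0.4695
v'_2 = v2*cos(theta) - v3*sin(theta) = -5*(-0.8829) - (-3)*0.4695 = 5.82
v'_3 = v2*sin(theta) + v3*cos(theta) = -5*0.4695 + (-3)*(-0.8829) = 0.30
v' = -1.00*e1 + 5.82*e2 + 0.30*e3


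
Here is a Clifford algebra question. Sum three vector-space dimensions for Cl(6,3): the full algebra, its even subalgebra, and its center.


n = 6 + 3 = 9
Total dim = 2^9 = 512
Even subalgebra dim = 2^8 = 256
n is odd, so center dim = 2
Sum = 512 + 256 + 2 = 770


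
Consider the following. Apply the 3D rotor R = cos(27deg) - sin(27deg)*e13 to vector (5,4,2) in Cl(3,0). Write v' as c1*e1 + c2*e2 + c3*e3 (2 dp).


Rotor R = cos(27deg) - sin(27deg)*e13
Rotation angle theta = 2 * 27 = 54 degrees in the e13 plane (e1 -> e3).
The component perpendicular to the plane (e2) is invariant: v'_2 = v2 = 4.00
cos(54deg) = 0.5878, sin(54deg) = 0.8090
v'_1 = v1*cos(theta) - v3*sin(theta) = 5*0.5878 - 2*0.8090 = 1.32
v'_3 = v1*sin(theta) + v3*cos(theta) = 5*0.8090 + 2*0.5878 = 5.22
v' = 1.32*e1 + 4.00*e2 + 5.22*e3


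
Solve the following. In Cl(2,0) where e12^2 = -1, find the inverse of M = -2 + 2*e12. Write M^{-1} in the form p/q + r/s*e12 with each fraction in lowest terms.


M = -2 + 2*e12, where e12^2 = -1.
Since M commutes with its reverse ~M = a - b*e12, M * ~M = a^2 - b^2*e12^2 = a^2 + b^2.
So M^{-1} = ~M / (a^2 + b^2) = (a - b*e12)/(a^2 + b^2).
a^2 + b^2 = 4 + 4 = 8
Scalar part = -2/8 = -1/4
Bivector coeff = -2/8 = -1/4
M^{-1} = -1/4 - 1/4*e12


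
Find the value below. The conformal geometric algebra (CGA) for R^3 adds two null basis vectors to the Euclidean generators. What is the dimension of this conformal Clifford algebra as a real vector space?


The conformal model of R^3 uses Cl(4,1): the 3 Euclidean generators plus two extra orthogonal generators e+ (e+^2 = +1) and e- (e-^2 = -1), from which the null vectors e0, einf are built.
Number of generators m = 3 + 2 = 5.
dim Cl(p,q) = 2^m = 2^5 = 32


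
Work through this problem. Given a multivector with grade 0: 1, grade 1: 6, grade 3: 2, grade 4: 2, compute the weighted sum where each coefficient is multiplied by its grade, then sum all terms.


Grade-weighted sum = sum of grade_k * coefficient_k
0*1 = 0
1*6 = 6
3*2 = 6
4*2 = 8
Total = 0 + 6 + 6 + 8 = 20


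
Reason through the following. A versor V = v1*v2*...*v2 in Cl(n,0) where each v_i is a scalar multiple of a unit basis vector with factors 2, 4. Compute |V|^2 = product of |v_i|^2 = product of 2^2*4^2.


Each vector v_i has |v_i|^2 = s_i^2
Squared scales: 2^2 = 4, 4^2 = 16
|V|^2 = 4 * 16
= 64


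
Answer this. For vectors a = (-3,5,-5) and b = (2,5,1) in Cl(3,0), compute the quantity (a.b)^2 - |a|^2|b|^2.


a . b = (-3)*2 + 5*5 + (-5)*1
= -6 + 25 + (-5) = 14
|a|^2 = (-3)^2 + 5^2 + (-5)^2 = 59
|b|^2 = 2^2 + 5^2 + 1^2 = 30
(a.b)^2 = 14^2 = 196
|a|^2 * |b|^2 = 59 * 30 = 1770
Result = 196 - 1770 = -1574


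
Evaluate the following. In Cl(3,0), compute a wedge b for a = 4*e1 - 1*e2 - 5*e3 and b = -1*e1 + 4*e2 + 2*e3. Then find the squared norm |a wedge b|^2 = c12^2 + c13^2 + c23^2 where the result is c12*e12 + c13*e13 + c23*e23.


a wedge b = (a1*b2 - a2*b1)*e12 + (a1*b3 - a3*b1)*e13 + (a2*b3 - a3*b2)*e23
e12 coeff: 4*4 - (-1)*(-1) = 16 - 1 = 15
e13 coeff: 4*2 - (-5)*(-1) = 8 - 5 = 3
e23 coeff: (-1)*2 - (-5)*4 = -2 - (-20) = 18
|a wedge b|^2 = 15^2 + 3^2 + 18^2
= 225 + 9 + 324
= 558


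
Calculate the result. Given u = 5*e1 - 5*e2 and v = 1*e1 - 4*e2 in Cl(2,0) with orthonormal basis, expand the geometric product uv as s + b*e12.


Expand: (5*e1 - 5*e2)(1*e1 - 4*e2)
= 5*1*e1e1 + 5*(-4)*e1e2 + (-5)*1*e2e1 + (-5)*(-4)*e2e2
Using e1^2 = e2^2 = 1, e2e1 = -e1e2:
Scalar part s = 5*1 + (-5)*(-4) = 5 + 20 = 25
Bivector part b = 5*(-4) - (-5)*1 = -20 - (-5) = -15
uv = 25 - 15*e12


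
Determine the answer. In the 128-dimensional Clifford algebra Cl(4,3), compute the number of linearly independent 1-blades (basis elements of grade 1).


Number of grade-k basis blades in Cl(p,q) with n = p + q is C(n, k).
n = 4 + 3 = 7
C(7, 1) = 7! / (1! * 6!)
= 5040 / (1 * 720)
= 7


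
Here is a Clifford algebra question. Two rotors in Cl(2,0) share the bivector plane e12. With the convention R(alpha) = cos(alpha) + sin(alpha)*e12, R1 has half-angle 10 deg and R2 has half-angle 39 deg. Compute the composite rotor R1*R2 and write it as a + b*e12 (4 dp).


Same-plane rotors commute and their half-angles add:
R1*R2 = cos(a1 + a2) + sin(a1 + a2)*e12.
a1 + a2 = 10 + 39 = 49 deg
cos(49 deg) = 0.6561
sin(49 deg) = 0.7547
R1*R2 = 0.6561 + 0.7547*e12


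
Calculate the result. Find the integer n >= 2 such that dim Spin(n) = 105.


dim Spin(n) = dim so(n) = n(n-1)/2.
Solve n(n-1)/2 = 105, i.e. n^2 - n - 210 = 0.
Discriminant = 1 + 8*105 = 841
n = (1 + sqrt(841))/2 = (1 + 29)/2 = 15


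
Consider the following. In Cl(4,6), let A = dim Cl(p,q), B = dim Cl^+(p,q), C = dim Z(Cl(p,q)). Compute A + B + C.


n = 4 + 6 = 10
Total dim = 2^10 = 1024
Even subalgebra dim = 2^9 = 512
n is even, so center dim = 1
Sum = 1024 + 512 + 1 = 1537


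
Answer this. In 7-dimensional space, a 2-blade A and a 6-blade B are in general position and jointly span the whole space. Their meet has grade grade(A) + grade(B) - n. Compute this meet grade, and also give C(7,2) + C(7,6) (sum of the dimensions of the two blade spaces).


Meet grade = grade(A) + grade(B) - n
= 2 + 6 - 7 = 1
C(7,2) = 21
C(7,6) = 7
dim_A + dim_B = 21 + 7 = 28


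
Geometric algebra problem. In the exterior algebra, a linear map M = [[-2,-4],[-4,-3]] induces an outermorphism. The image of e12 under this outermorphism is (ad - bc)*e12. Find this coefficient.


The outermorphism of a linear map f sends e1^e2 to f(e1)^f(e2).
f(e1) = -2*e1 - 4*e2
f(e2) = -4*e1 - 3*e2
f(e1) ^ f(e2) = (-2*e1 - 4*e2) ^ (-4*e1 - 3*e2)
= (-2)*(-3)*e12 + (-4)*(-4)*e21
= (6 - 16)*e12
= -10*e12
Coefficient = -10


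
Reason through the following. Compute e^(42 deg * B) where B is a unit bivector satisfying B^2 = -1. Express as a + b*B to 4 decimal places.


For a unit bivector B with B^2 = -1, the exponential series gives
e^(theta*B) = cos(theta) + sin(theta)*B (the GA analogue of Euler's formula).
theta = 42 degrees = 0.733038 rad
cos(42 deg) = 0.7431
sin(42 deg) = 0.6691
exp(theta*B) = 0.7431 + 0.6691*B


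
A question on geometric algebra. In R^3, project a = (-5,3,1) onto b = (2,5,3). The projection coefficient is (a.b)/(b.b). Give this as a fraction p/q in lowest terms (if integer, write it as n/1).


Projection coefficient = (a . b) / (b . b)
a . b = (-5)*2 + 3*5 + 1*3
= -10 + 15 + 3 = 8
b . b = 2^2 + 5^2 + 3^2
= 4 + 25 + 9 = 38
Coefficient = 8/38
In lowest terms: 4/19


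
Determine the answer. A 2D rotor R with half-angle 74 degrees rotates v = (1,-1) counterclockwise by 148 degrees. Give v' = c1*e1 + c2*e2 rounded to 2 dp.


Rotor R = cos(74deg) - sin(74deg)*e12
Rotation angle theta = 2 * 74 = 148 degrees
v' = R*v*~R rotates v by theta.
cos(148deg) = -0.8480, sin(148deg) = 0.5299
v'_1 = 1*cos(148deg) - (-1)*sin(148deg)
= 1*(-0.8480) - (-1)*0.5299
= -0.32
v'_2 = 1*sin(148deg) + (-1)*cos(148deg)
= 1*0.5299 + (-1)*(-0.8480)
= 1.38
v' = -0.32*e1 + 1.38*e2


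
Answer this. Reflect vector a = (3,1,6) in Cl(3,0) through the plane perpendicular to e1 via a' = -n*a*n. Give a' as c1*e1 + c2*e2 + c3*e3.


Reflection formula: a' = -n*a*n, with n = e1 (unit vector, n^2 = 1).
For reflection through hyperplane perp to e1:
The component along e1 flips sign, others stay.
a = (3, 1, 6)
a' = (-3, 1, 6)
a' = -3*e1 + 1*e2 + 6*e3


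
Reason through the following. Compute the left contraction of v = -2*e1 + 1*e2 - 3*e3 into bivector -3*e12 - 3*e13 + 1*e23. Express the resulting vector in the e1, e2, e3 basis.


Left contraction v _| B = <vB>_1 (grade-1 part of the geometric product vB).
Using e1_|e12 = e2, e2_|e12 = -e1, e1_|e13 = e3, e3_|e13 = -e1, e2_|e23 = e3, e3_|e23 = -e2:
e1 coeff: -v2*b12 - v3*b13 = -(1)*(-3) - (-3)*(-3) = -6
e2 coeff: v1*b12 - v3*b23 = (-2)*(-3) - (-3)*(1) = 9
e3 coeff: v1*b13 + v2*b23 = (-2)*(-3) + (1)*(1) = 7
v _| B = -6*e1 + 9*e2 + 7*e3


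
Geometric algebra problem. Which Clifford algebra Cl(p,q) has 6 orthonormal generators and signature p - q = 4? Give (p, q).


We need p + q = 6 and p - q = 4.
Adding: 2p = 6 + 4 = 10, so p = 5.
Then q = 6 - 5 = 1.
(p, q) = (5, 1)


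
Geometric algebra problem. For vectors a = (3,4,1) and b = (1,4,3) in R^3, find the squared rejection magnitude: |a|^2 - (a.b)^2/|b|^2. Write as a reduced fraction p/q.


|a|^2 = 3^2 + 4^2 + 1^2 = 26
|b|^2 = 1^2 + 4^2 + 3^2 = 26
a . b = 3*1 + 4*4 + 1*3 = 22
(a.b)^2 = 22^2 = 484
|rej|^2 = 26 - 484/26
= (676 - 484)/26
= 192/26
In lowest terms: 96/13


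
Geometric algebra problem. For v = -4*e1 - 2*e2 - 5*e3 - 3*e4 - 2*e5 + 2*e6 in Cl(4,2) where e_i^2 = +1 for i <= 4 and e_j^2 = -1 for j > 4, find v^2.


v^2 = sum of c_i^2 * e_i^2
Positive signature terms (e_i^2 = +1): (-4)^2 + (-2)^2 + (-5)^2 + (-3)^2 = 54
Negative signature terms (e_j^2 = -1): (-2)^2 + 2^2 = 8
v^2 = 54 - 8 = 46


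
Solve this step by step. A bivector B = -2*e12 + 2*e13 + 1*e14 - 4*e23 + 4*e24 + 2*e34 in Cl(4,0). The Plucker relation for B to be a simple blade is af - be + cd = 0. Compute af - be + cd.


Plucker relation: af - be + cd
a*f = (-2)*2 = -4
b*e = 2*4 = 8
c*d = 1*(-4) = -4
af - be + cd = -4 - 8 + (-4)
= -16


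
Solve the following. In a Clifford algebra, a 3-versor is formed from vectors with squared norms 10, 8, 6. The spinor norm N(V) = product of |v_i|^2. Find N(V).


Spinor norm N(V) = |v1|^2 * |v2|^2 * ... * |v3|^2
= 10 * 8 * 6
Running product: 10, 80, 480
N(V) = 480


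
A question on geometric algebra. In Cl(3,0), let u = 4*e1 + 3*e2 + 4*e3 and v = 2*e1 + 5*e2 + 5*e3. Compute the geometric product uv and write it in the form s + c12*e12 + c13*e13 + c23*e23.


In Cl(3,0): e_i^2 = 1, e_ie_j = -e_je_i for i != j.
Scalar part = u . v = 4*2 + 3*5 + 4*5
= 8 + 15 + 20 = 43
e12 coeff = 4*5 - 3*2 = 20 - 6 = 14
e13 coeff = 4*5 - 4*2 = 20 - 8 = 12
e23 coeff = 3*5 - 4*5 = 15 - 20 = -5
uv = 43 + 14*e12 + 12*e13 - 5*e23


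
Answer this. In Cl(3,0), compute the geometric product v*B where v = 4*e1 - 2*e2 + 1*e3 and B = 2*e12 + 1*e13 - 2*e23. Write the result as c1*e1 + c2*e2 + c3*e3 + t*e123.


vB has grade-1 (vector) and grade-3 (trivector) parts: vB = (v _| B) + (v ^ B).
Vector part <vB>_1:
  e1: -v2*b12 - v3*b13 = -(-2)*(2) - (1)*(1) = 3
  e2: v1*b12 - v3*b23 = (4)*(2) - (1)*(-2) = 10
  e3: v1*b13 + v2*b23 = (4)*(1) + (-2)*(-2) = 8
Trivector part <vB>_3:
  e123: v1*b23 - v2*b13 + v3*b12 = (4)*(-2) - (-2)*(1) + (1)*(2) = -4
vB = 3*e1 + 10*e2 + 8*e3 - 4*e123


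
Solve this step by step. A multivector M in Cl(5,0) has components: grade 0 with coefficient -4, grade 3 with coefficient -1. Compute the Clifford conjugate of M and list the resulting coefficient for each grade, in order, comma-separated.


Clifford conjugate sign for grade k: (-1)^(k(k+1)/2)
Grade 0: (-1)^(0*1/2) = (-1)^0 = 1, coeff -4 -> -4
Grade 3: (-1)^(3*4/2) = (-1)^6 = 1, coeff -1 -> -1
Conjugated coefficients: -4, -1


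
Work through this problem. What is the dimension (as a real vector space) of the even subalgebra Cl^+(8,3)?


Even subalgebra dimension = 2^(n-1)
n = 8 + 3 = 11
2^(11 - 1) = 2^10 = 1024
Verification: sum of C(11,k) for even k = 1 + 55 + 330 + 462 + 165 + 11 = 1024
Result = 1024


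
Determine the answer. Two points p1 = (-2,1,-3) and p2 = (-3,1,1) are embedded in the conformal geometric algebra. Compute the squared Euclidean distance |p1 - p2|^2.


p1 - p2 = (1, 0, -4)
|p1 - p2|^2 = 1^2 + 0^2 + (-4)^2
= 1 + 0 + 16
= 17


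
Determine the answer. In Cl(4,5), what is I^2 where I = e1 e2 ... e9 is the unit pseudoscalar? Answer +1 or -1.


The pseudoscalar I = e1...e_n (product of all n generators) of Cl(p,q) satisfies I^2 = (-1)^(q + n(n-1)/2).
p = 4, q = 5, n = p + q = 9
n(n-1)/2 = 9 * 8 / 2 = 36
Exponent = q + n(n-1)/2 = 5 + 36 = 41
I^2 = (-1)^41 = -1


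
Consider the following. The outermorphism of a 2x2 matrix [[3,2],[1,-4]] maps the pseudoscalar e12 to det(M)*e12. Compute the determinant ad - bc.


The outermorphism of a linear map f sends e1^e2 to f(e1)^f(e2).
f(e1) = 3*e1 + 1*e2
f(e2) = 2*e1 - 4*e2
f(e1) ^ f(e2) = (3*e1 + 1*e2) ^ (2*e1 - 4*e2)
= 3*(-4)*e12 + 1*2*e21
= (-12 - 2)*e12
= -14*e12
Coefficient = -14


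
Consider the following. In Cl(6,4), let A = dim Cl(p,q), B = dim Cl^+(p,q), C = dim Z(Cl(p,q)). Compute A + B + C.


n = 6 + 4 = 10
Total dim = 2^10 = 1024
Even subalgebra dim = 2^9 = 512
n is even, so center dim = 1
Sum = 1024 + 512 + 1 = 1537


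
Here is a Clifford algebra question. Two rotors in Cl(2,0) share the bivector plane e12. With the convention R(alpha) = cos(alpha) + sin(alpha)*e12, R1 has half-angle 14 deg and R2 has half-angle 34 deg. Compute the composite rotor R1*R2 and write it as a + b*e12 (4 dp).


Same-plane rotors commute and their half-angles add:
R1*R2 = cos(a1 + a2) + sin(a1 + a2)*e12.
a1 + a2 = 14 + 34 = 48 deg
cos(48 deg) = 0.6691
sin(48 deg) = 0.7431
R1*R2 = 0.6691 + 0.7431*e12
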